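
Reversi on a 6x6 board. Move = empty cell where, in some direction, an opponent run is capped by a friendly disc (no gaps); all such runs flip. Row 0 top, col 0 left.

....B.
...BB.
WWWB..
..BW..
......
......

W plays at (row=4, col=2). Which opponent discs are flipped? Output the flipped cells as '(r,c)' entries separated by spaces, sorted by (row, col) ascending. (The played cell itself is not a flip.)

Dir NW: first cell '.' (not opp) -> no flip
Dir N: opp run (3,2) capped by W -> flip
Dir NE: first cell 'W' (not opp) -> no flip
Dir W: first cell '.' (not opp) -> no flip
Dir E: first cell '.' (not opp) -> no flip
Dir SW: first cell '.' (not opp) -> no flip
Dir S: first cell '.' (not opp) -> no flip
Dir SE: first cell '.' (not opp) -> no flip

Answer: (3,2)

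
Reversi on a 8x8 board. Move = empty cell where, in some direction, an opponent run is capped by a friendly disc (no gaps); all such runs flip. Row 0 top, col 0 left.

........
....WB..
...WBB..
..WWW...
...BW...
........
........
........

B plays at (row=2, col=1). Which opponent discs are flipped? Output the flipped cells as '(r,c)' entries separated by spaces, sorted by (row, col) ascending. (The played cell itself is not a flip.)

Dir NW: first cell '.' (not opp) -> no flip
Dir N: first cell '.' (not opp) -> no flip
Dir NE: first cell '.' (not opp) -> no flip
Dir W: first cell '.' (not opp) -> no flip
Dir E: first cell '.' (not opp) -> no flip
Dir SW: first cell '.' (not opp) -> no flip
Dir S: first cell '.' (not opp) -> no flip
Dir SE: opp run (3,2) capped by B -> flip

Answer: (3,2)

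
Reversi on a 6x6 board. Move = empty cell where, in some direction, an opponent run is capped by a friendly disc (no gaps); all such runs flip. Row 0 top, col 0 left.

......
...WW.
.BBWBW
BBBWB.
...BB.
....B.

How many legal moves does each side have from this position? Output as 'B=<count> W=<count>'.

-- B to move --
(0,2): flips 1 -> legal
(0,3): flips 3 -> legal
(0,4): flips 2 -> legal
(0,5): flips 2 -> legal
(1,2): flips 1 -> legal
(1,5): no bracket -> illegal
(3,5): no bracket -> illegal
(4,2): flips 1 -> legal
B mobility = 6
-- W to move --
(1,0): no bracket -> illegal
(1,1): flips 1 -> legal
(1,2): no bracket -> illegal
(1,5): flips 1 -> legal
(2,0): flips 2 -> legal
(3,5): flips 2 -> legal
(4,0): flips 2 -> legal
(4,1): flips 1 -> legal
(4,2): no bracket -> illegal
(4,5): flips 1 -> legal
(5,2): flips 2 -> legal
(5,3): flips 1 -> legal
(5,5): flips 1 -> legal
W mobility = 10

Answer: B=6 W=10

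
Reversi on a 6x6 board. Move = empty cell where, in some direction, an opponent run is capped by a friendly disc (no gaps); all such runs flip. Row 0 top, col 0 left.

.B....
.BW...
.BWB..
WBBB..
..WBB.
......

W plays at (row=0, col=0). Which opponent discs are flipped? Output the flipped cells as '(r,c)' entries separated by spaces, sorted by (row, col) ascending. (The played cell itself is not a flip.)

Dir NW: edge -> no flip
Dir N: edge -> no flip
Dir NE: edge -> no flip
Dir W: edge -> no flip
Dir E: opp run (0,1), next='.' -> no flip
Dir SW: edge -> no flip
Dir S: first cell '.' (not opp) -> no flip
Dir SE: opp run (1,1) capped by W -> flip

Answer: (1,1)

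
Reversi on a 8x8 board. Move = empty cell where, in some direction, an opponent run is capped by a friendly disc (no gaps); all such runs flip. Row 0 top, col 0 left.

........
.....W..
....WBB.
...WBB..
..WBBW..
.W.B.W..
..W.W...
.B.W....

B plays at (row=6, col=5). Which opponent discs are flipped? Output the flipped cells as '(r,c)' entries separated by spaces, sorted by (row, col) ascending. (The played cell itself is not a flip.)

Dir NW: first cell '.' (not opp) -> no flip
Dir N: opp run (5,5) (4,5) capped by B -> flip
Dir NE: first cell '.' (not opp) -> no flip
Dir W: opp run (6,4), next='.' -> no flip
Dir E: first cell '.' (not opp) -> no flip
Dir SW: first cell '.' (not opp) -> no flip
Dir S: first cell '.' (not opp) -> no flip
Dir SE: first cell '.' (not opp) -> no flip

Answer: (4,5) (5,5)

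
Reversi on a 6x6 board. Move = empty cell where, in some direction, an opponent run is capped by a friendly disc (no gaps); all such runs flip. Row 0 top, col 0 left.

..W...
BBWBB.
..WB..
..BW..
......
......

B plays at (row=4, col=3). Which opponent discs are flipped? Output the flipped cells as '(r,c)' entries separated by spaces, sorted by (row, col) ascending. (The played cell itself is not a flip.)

Dir NW: first cell 'B' (not opp) -> no flip
Dir N: opp run (3,3) capped by B -> flip
Dir NE: first cell '.' (not opp) -> no flip
Dir W: first cell '.' (not opp) -> no flip
Dir E: first cell '.' (not opp) -> no flip
Dir SW: first cell '.' (not opp) -> no flip
Dir S: first cell '.' (not opp) -> no flip
Dir SE: first cell '.' (not opp) -> no flip

Answer: (3,3)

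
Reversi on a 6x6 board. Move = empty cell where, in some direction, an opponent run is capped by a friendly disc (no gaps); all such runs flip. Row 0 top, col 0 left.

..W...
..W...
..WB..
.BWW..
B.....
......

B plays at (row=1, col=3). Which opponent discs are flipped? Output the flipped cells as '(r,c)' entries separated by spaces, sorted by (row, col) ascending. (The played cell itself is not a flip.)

Dir NW: opp run (0,2), next=edge -> no flip
Dir N: first cell '.' (not opp) -> no flip
Dir NE: first cell '.' (not opp) -> no flip
Dir W: opp run (1,2), next='.' -> no flip
Dir E: first cell '.' (not opp) -> no flip
Dir SW: opp run (2,2) capped by B -> flip
Dir S: first cell 'B' (not opp) -> no flip
Dir SE: first cell '.' (not opp) -> no flip

Answer: (2,2)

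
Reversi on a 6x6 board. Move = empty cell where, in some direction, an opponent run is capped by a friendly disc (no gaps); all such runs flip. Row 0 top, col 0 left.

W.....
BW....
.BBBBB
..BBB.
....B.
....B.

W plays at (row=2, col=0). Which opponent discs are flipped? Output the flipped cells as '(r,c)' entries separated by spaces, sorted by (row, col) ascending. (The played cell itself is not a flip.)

Answer: (1,0)

Derivation:
Dir NW: edge -> no flip
Dir N: opp run (1,0) capped by W -> flip
Dir NE: first cell 'W' (not opp) -> no flip
Dir W: edge -> no flip
Dir E: opp run (2,1) (2,2) (2,3) (2,4) (2,5), next=edge -> no flip
Dir SW: edge -> no flip
Dir S: first cell '.' (not opp) -> no flip
Dir SE: first cell '.' (not opp) -> no flip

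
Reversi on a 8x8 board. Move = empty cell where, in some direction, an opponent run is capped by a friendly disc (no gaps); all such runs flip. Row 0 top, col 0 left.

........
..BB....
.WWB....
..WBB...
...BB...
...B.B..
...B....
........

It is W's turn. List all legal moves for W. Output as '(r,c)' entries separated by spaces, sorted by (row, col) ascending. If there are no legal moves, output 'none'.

Answer: (0,2) (0,3) (0,4) (1,4) (2,4) (3,5) (5,4) (6,6)

Derivation:
(0,1): no bracket -> illegal
(0,2): flips 1 -> legal
(0,3): flips 1 -> legal
(0,4): flips 1 -> legal
(1,1): no bracket -> illegal
(1,4): flips 1 -> legal
(2,4): flips 1 -> legal
(2,5): no bracket -> illegal
(3,5): flips 2 -> legal
(4,2): no bracket -> illegal
(4,5): no bracket -> illegal
(4,6): no bracket -> illegal
(5,2): no bracket -> illegal
(5,4): flips 1 -> legal
(5,6): no bracket -> illegal
(6,2): no bracket -> illegal
(6,4): no bracket -> illegal
(6,5): no bracket -> illegal
(6,6): flips 3 -> legal
(7,2): no bracket -> illegal
(7,3): no bracket -> illegal
(7,4): no bracket -> illegal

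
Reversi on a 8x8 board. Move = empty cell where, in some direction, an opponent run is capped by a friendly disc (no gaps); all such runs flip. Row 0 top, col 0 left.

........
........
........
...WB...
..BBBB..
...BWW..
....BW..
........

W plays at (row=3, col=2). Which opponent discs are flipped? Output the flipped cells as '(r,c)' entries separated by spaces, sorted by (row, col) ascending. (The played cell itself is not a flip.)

Answer: (4,3)

Derivation:
Dir NW: first cell '.' (not opp) -> no flip
Dir N: first cell '.' (not opp) -> no flip
Dir NE: first cell '.' (not opp) -> no flip
Dir W: first cell '.' (not opp) -> no flip
Dir E: first cell 'W' (not opp) -> no flip
Dir SW: first cell '.' (not opp) -> no flip
Dir S: opp run (4,2), next='.' -> no flip
Dir SE: opp run (4,3) capped by W -> flip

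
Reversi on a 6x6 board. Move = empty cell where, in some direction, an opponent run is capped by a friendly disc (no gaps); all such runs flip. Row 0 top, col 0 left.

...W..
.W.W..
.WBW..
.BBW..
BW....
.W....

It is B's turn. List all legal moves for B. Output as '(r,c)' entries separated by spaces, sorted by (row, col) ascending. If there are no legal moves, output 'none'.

Answer: (0,0) (0,1) (0,4) (1,0) (1,4) (2,0) (2,4) (3,4) (4,2) (4,4) (5,0)

Derivation:
(0,0): flips 1 -> legal
(0,1): flips 2 -> legal
(0,2): no bracket -> illegal
(0,4): flips 1 -> legal
(1,0): flips 1 -> legal
(1,2): no bracket -> illegal
(1,4): flips 1 -> legal
(2,0): flips 1 -> legal
(2,4): flips 1 -> legal
(3,0): no bracket -> illegal
(3,4): flips 1 -> legal
(4,2): flips 1 -> legal
(4,3): no bracket -> illegal
(4,4): flips 1 -> legal
(5,0): flips 1 -> legal
(5,2): no bracket -> illegal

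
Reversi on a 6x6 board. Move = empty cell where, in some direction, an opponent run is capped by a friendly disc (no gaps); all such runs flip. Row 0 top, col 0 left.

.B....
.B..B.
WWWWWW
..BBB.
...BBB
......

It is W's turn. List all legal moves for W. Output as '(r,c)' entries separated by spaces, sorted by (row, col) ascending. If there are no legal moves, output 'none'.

Answer: (0,0) (0,2) (0,3) (0,4) (0,5) (4,1) (4,2) (5,2) (5,3) (5,4) (5,5)

Derivation:
(0,0): flips 1 -> legal
(0,2): flips 1 -> legal
(0,3): flips 1 -> legal
(0,4): flips 1 -> legal
(0,5): flips 1 -> legal
(1,0): no bracket -> illegal
(1,2): no bracket -> illegal
(1,3): no bracket -> illegal
(1,5): no bracket -> illegal
(3,1): no bracket -> illegal
(3,5): no bracket -> illegal
(4,1): flips 1 -> legal
(4,2): flips 2 -> legal
(5,2): flips 2 -> legal
(5,3): flips 2 -> legal
(5,4): flips 4 -> legal
(5,5): flips 2 -> legal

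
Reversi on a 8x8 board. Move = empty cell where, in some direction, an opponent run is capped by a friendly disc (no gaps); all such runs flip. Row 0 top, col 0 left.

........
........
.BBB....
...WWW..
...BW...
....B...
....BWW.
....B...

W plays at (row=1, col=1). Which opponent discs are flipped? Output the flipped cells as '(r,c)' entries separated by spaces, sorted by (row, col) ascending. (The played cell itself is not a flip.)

Answer: (2,2)

Derivation:
Dir NW: first cell '.' (not opp) -> no flip
Dir N: first cell '.' (not opp) -> no flip
Dir NE: first cell '.' (not opp) -> no flip
Dir W: first cell '.' (not opp) -> no flip
Dir E: first cell '.' (not opp) -> no flip
Dir SW: first cell '.' (not opp) -> no flip
Dir S: opp run (2,1), next='.' -> no flip
Dir SE: opp run (2,2) capped by W -> flip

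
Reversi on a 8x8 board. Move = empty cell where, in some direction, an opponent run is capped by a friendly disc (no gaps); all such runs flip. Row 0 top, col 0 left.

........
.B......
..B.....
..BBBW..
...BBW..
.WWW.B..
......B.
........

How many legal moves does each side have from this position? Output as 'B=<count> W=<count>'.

Answer: B=8 W=5

Derivation:
-- B to move --
(2,4): no bracket -> illegal
(2,5): flips 2 -> legal
(2,6): flips 1 -> legal
(3,6): flips 1 -> legal
(4,0): no bracket -> illegal
(4,1): no bracket -> illegal
(4,2): no bracket -> illegal
(4,6): flips 1 -> legal
(5,0): no bracket -> illegal
(5,4): no bracket -> illegal
(5,6): flips 1 -> legal
(6,0): no bracket -> illegal
(6,1): flips 1 -> legal
(6,2): flips 1 -> legal
(6,3): flips 1 -> legal
(6,4): no bracket -> illegal
B mobility = 8
-- W to move --
(0,0): no bracket -> illegal
(0,1): no bracket -> illegal
(0,2): no bracket -> illegal
(1,0): no bracket -> illegal
(1,2): no bracket -> illegal
(1,3): no bracket -> illegal
(2,0): no bracket -> illegal
(2,1): no bracket -> illegal
(2,3): flips 3 -> legal
(2,4): no bracket -> illegal
(2,5): flips 2 -> legal
(3,1): flips 3 -> legal
(4,1): no bracket -> illegal
(4,2): flips 2 -> legal
(4,6): no bracket -> illegal
(5,4): no bracket -> illegal
(5,6): no bracket -> illegal
(5,7): no bracket -> illegal
(6,4): no bracket -> illegal
(6,5): flips 1 -> legal
(6,7): no bracket -> illegal
(7,5): no bracket -> illegal
(7,6): no bracket -> illegal
(7,7): no bracket -> illegal
W mobility = 5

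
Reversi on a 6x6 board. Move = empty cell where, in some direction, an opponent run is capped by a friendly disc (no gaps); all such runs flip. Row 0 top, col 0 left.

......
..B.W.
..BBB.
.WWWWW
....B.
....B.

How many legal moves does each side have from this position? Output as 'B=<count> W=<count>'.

Answer: B=7 W=7

Derivation:
-- B to move --
(0,3): no bracket -> illegal
(0,4): flips 1 -> legal
(0,5): flips 1 -> legal
(1,3): no bracket -> illegal
(1,5): no bracket -> illegal
(2,0): no bracket -> illegal
(2,1): no bracket -> illegal
(2,5): no bracket -> illegal
(3,0): no bracket -> illegal
(4,0): flips 1 -> legal
(4,1): flips 1 -> legal
(4,2): flips 2 -> legal
(4,3): flips 1 -> legal
(4,5): flips 1 -> legal
B mobility = 7
-- W to move --
(0,1): flips 2 -> legal
(0,2): flips 2 -> legal
(0,3): no bracket -> illegal
(1,1): flips 1 -> legal
(1,3): flips 3 -> legal
(1,5): flips 1 -> legal
(2,1): no bracket -> illegal
(2,5): no bracket -> illegal
(4,3): no bracket -> illegal
(4,5): no bracket -> illegal
(5,3): flips 1 -> legal
(5,5): flips 1 -> legal
W mobility = 7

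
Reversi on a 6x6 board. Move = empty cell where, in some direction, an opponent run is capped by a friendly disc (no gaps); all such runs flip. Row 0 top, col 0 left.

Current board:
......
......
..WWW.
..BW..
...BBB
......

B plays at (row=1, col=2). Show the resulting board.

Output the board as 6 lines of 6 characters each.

Answer: ......
..B...
..BWW.
..BW..
...BBB
......

Derivation:
Place B at (1,2); scan 8 dirs for brackets.
Dir NW: first cell '.' (not opp) -> no flip
Dir N: first cell '.' (not opp) -> no flip
Dir NE: first cell '.' (not opp) -> no flip
Dir W: first cell '.' (not opp) -> no flip
Dir E: first cell '.' (not opp) -> no flip
Dir SW: first cell '.' (not opp) -> no flip
Dir S: opp run (2,2) capped by B -> flip
Dir SE: opp run (2,3), next='.' -> no flip
All flips: (2,2)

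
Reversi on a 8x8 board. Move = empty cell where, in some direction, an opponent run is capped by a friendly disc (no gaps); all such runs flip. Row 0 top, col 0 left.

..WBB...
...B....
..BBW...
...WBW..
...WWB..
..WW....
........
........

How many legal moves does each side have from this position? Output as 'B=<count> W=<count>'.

-- B to move --
(0,1): flips 1 -> legal
(1,1): no bracket -> illegal
(1,2): no bracket -> illegal
(1,4): flips 1 -> legal
(1,5): no bracket -> illegal
(2,5): flips 2 -> legal
(2,6): no bracket -> illegal
(3,2): flips 1 -> legal
(3,6): flips 1 -> legal
(4,1): no bracket -> illegal
(4,2): flips 2 -> legal
(4,6): flips 2 -> legal
(5,1): no bracket -> illegal
(5,4): flips 1 -> legal
(5,5): flips 2 -> legal
(6,1): flips 2 -> legal
(6,2): no bracket -> illegal
(6,3): flips 3 -> legal
(6,4): no bracket -> illegal
B mobility = 11
-- W to move --
(0,5): flips 2 -> legal
(1,1): flips 1 -> legal
(1,2): no bracket -> illegal
(1,4): no bracket -> illegal
(1,5): no bracket -> illegal
(2,1): flips 2 -> legal
(2,5): flips 1 -> legal
(3,1): no bracket -> illegal
(3,2): no bracket -> illegal
(3,6): no bracket -> illegal
(4,6): flips 1 -> legal
(5,4): no bracket -> illegal
(5,5): flips 1 -> legal
(5,6): no bracket -> illegal
W mobility = 6

Answer: B=11 W=6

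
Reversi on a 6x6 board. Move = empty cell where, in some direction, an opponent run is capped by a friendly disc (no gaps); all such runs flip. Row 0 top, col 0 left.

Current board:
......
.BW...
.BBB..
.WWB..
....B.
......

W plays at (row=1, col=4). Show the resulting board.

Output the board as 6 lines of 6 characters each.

Place W at (1,4); scan 8 dirs for brackets.
Dir NW: first cell '.' (not opp) -> no flip
Dir N: first cell '.' (not opp) -> no flip
Dir NE: first cell '.' (not opp) -> no flip
Dir W: first cell '.' (not opp) -> no flip
Dir E: first cell '.' (not opp) -> no flip
Dir SW: opp run (2,3) capped by W -> flip
Dir S: first cell '.' (not opp) -> no flip
Dir SE: first cell '.' (not opp) -> no flip
All flips: (2,3)

Answer: ......
.BW.W.
.BBW..
.WWB..
....B.
......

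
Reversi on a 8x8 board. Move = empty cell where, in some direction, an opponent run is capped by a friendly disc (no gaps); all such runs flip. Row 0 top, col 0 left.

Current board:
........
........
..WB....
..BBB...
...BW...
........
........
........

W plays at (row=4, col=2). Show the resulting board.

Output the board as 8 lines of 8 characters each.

Place W at (4,2); scan 8 dirs for brackets.
Dir NW: first cell '.' (not opp) -> no flip
Dir N: opp run (3,2) capped by W -> flip
Dir NE: opp run (3,3), next='.' -> no flip
Dir W: first cell '.' (not opp) -> no flip
Dir E: opp run (4,3) capped by W -> flip
Dir SW: first cell '.' (not opp) -> no flip
Dir S: first cell '.' (not opp) -> no flip
Dir SE: first cell '.' (not opp) -> no flip
All flips: (3,2) (4,3)

Answer: ........
........
..WB....
..WBB...
..WWW...
........
........
........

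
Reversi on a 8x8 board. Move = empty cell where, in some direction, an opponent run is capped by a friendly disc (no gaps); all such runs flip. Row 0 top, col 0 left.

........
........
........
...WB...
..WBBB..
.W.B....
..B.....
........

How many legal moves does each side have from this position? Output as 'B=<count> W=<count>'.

-- B to move --
(2,2): flips 1 -> legal
(2,3): flips 1 -> legal
(2,4): no bracket -> illegal
(3,1): flips 1 -> legal
(3,2): flips 1 -> legal
(4,0): flips 1 -> legal
(4,1): flips 1 -> legal
(5,0): no bracket -> illegal
(5,2): no bracket -> illegal
(6,0): no bracket -> illegal
(6,1): no bracket -> illegal
B mobility = 6
-- W to move --
(2,3): no bracket -> illegal
(2,4): no bracket -> illegal
(2,5): no bracket -> illegal
(3,2): no bracket -> illegal
(3,5): flips 1 -> legal
(3,6): no bracket -> illegal
(4,6): flips 3 -> legal
(5,2): no bracket -> illegal
(5,4): no bracket -> illegal
(5,5): flips 1 -> legal
(5,6): no bracket -> illegal
(6,1): no bracket -> illegal
(6,3): flips 2 -> legal
(6,4): flips 1 -> legal
(7,1): no bracket -> illegal
(7,2): no bracket -> illegal
(7,3): flips 1 -> legal
W mobility = 6

Answer: B=6 W=6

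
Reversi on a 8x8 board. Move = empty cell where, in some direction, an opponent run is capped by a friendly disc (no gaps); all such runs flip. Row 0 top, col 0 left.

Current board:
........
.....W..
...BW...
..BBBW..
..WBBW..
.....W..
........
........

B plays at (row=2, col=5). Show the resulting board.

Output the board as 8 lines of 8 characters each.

Answer: ........
.....W..
...BBB..
..BBBW..
..WBBW..
.....W..
........
........

Derivation:
Place B at (2,5); scan 8 dirs for brackets.
Dir NW: first cell '.' (not opp) -> no flip
Dir N: opp run (1,5), next='.' -> no flip
Dir NE: first cell '.' (not opp) -> no flip
Dir W: opp run (2,4) capped by B -> flip
Dir E: first cell '.' (not opp) -> no flip
Dir SW: first cell 'B' (not opp) -> no flip
Dir S: opp run (3,5) (4,5) (5,5), next='.' -> no flip
Dir SE: first cell '.' (not opp) -> no flip
All flips: (2,4)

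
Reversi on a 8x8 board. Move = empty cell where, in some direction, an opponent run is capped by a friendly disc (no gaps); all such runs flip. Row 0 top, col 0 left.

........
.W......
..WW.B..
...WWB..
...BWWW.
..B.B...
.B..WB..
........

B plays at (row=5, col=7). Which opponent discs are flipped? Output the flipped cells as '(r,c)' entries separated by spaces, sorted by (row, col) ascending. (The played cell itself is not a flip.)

Dir NW: opp run (4,6) capped by B -> flip
Dir N: first cell '.' (not opp) -> no flip
Dir NE: edge -> no flip
Dir W: first cell '.' (not opp) -> no flip
Dir E: edge -> no flip
Dir SW: first cell '.' (not opp) -> no flip
Dir S: first cell '.' (not opp) -> no flip
Dir SE: edge -> no flip

Answer: (4,6)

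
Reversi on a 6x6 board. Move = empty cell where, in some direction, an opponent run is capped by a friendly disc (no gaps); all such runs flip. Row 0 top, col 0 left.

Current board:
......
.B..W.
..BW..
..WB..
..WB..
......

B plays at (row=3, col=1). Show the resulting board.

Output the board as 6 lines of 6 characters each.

Answer: ......
.B..W.
..BW..
.BBB..
..WB..
......

Derivation:
Place B at (3,1); scan 8 dirs for brackets.
Dir NW: first cell '.' (not opp) -> no flip
Dir N: first cell '.' (not opp) -> no flip
Dir NE: first cell 'B' (not opp) -> no flip
Dir W: first cell '.' (not opp) -> no flip
Dir E: opp run (3,2) capped by B -> flip
Dir SW: first cell '.' (not opp) -> no flip
Dir S: first cell '.' (not opp) -> no flip
Dir SE: opp run (4,2), next='.' -> no flip
All flips: (3,2)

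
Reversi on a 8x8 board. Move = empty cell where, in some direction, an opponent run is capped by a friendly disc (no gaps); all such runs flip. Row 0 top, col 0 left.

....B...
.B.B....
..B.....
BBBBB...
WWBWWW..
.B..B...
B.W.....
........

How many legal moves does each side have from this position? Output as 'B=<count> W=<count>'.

-- B to move --
(3,5): no bracket -> illegal
(3,6): flips 1 -> legal
(4,6): flips 3 -> legal
(5,0): flips 2 -> legal
(5,2): flips 2 -> legal
(5,3): flips 1 -> legal
(5,5): flips 1 -> legal
(5,6): flips 1 -> legal
(6,1): no bracket -> illegal
(6,3): no bracket -> illegal
(7,1): no bracket -> illegal
(7,2): no bracket -> illegal
(7,3): flips 1 -> legal
B mobility = 8
-- W to move --
(0,0): flips 3 -> legal
(0,1): no bracket -> illegal
(0,2): no bracket -> illegal
(0,3): no bracket -> illegal
(0,5): no bracket -> illegal
(1,0): no bracket -> illegal
(1,2): no bracket -> illegal
(1,4): no bracket -> illegal
(1,5): no bracket -> illegal
(2,0): flips 1 -> legal
(2,1): flips 2 -> legal
(2,3): flips 3 -> legal
(2,4): flips 1 -> legal
(2,5): flips 1 -> legal
(3,5): no bracket -> illegal
(5,0): no bracket -> illegal
(5,2): no bracket -> illegal
(5,3): no bracket -> illegal
(5,5): no bracket -> illegal
(6,1): flips 1 -> legal
(6,3): flips 1 -> legal
(6,4): flips 1 -> legal
(6,5): flips 1 -> legal
(7,0): no bracket -> illegal
(7,1): no bracket -> illegal
W mobility = 10

Answer: B=8 W=10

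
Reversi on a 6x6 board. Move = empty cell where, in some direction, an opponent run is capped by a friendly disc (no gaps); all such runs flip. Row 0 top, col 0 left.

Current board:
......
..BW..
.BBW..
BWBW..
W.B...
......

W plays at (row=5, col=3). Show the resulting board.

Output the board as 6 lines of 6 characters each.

Answer: ......
..BW..
.BBW..
BWBW..
W.W...
...W..

Derivation:
Place W at (5,3); scan 8 dirs for brackets.
Dir NW: opp run (4,2) capped by W -> flip
Dir N: first cell '.' (not opp) -> no flip
Dir NE: first cell '.' (not opp) -> no flip
Dir W: first cell '.' (not opp) -> no flip
Dir E: first cell '.' (not opp) -> no flip
Dir SW: edge -> no flip
Dir S: edge -> no flip
Dir SE: edge -> no flip
All flips: (4,2)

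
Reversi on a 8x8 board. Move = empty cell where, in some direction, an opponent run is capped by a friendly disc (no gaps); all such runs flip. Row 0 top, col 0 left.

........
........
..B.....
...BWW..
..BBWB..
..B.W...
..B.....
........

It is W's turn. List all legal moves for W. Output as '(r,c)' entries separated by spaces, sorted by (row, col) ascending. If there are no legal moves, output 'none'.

Answer: (1,1) (3,2) (3,6) (4,1) (4,6) (5,5) (5,6) (6,1)

Derivation:
(1,1): flips 2 -> legal
(1,2): no bracket -> illegal
(1,3): no bracket -> illegal
(2,1): no bracket -> illegal
(2,3): no bracket -> illegal
(2,4): no bracket -> illegal
(3,1): no bracket -> illegal
(3,2): flips 2 -> legal
(3,6): flips 1 -> legal
(4,1): flips 2 -> legal
(4,6): flips 1 -> legal
(5,1): no bracket -> illegal
(5,3): no bracket -> illegal
(5,5): flips 1 -> legal
(5,6): flips 1 -> legal
(6,1): flips 2 -> legal
(6,3): no bracket -> illegal
(7,1): no bracket -> illegal
(7,2): no bracket -> illegal
(7,3): no bracket -> illegal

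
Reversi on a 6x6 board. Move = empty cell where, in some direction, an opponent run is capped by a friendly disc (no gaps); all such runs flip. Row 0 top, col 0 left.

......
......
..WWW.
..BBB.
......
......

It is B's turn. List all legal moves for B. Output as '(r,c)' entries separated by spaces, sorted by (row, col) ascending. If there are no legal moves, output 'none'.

(1,1): flips 1 -> legal
(1,2): flips 2 -> legal
(1,3): flips 1 -> legal
(1,4): flips 2 -> legal
(1,5): flips 1 -> legal
(2,1): no bracket -> illegal
(2,5): no bracket -> illegal
(3,1): no bracket -> illegal
(3,5): no bracket -> illegal

Answer: (1,1) (1,2) (1,3) (1,4) (1,5)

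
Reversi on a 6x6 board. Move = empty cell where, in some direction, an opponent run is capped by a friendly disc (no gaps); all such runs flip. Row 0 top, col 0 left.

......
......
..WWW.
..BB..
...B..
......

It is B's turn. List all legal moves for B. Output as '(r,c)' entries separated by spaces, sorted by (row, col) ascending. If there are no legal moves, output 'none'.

Answer: (1,1) (1,2) (1,3) (1,4) (1,5)

Derivation:
(1,1): flips 1 -> legal
(1,2): flips 1 -> legal
(1,3): flips 1 -> legal
(1,4): flips 1 -> legal
(1,5): flips 1 -> legal
(2,1): no bracket -> illegal
(2,5): no bracket -> illegal
(3,1): no bracket -> illegal
(3,4): no bracket -> illegal
(3,5): no bracket -> illegal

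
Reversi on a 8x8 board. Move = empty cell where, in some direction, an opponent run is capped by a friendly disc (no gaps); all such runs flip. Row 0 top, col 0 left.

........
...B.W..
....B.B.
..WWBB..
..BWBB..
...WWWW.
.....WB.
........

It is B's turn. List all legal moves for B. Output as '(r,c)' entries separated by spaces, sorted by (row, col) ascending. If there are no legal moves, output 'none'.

(0,4): flips 1 -> legal
(0,5): no bracket -> illegal
(0,6): flips 1 -> legal
(1,4): no bracket -> illegal
(1,6): no bracket -> illegal
(2,1): no bracket -> illegal
(2,2): flips 2 -> legal
(2,3): no bracket -> illegal
(2,5): no bracket -> illegal
(3,1): flips 2 -> legal
(4,1): no bracket -> illegal
(4,6): flips 1 -> legal
(4,7): no bracket -> illegal
(5,2): flips 1 -> legal
(5,7): no bracket -> illegal
(6,2): flips 1 -> legal
(6,3): flips 1 -> legal
(6,4): flips 3 -> legal
(6,7): flips 1 -> legal
(7,4): no bracket -> illegal
(7,5): flips 2 -> legal
(7,6): no bracket -> illegal

Answer: (0,4) (0,6) (2,2) (3,1) (4,6) (5,2) (6,2) (6,3) (6,4) (6,7) (7,5)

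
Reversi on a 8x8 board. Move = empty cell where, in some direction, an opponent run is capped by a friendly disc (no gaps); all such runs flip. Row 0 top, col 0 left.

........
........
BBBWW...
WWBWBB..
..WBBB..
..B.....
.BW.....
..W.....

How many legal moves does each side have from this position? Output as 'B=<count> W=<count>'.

-- B to move --
(1,2): flips 1 -> legal
(1,3): flips 3 -> legal
(1,4): flips 2 -> legal
(1,5): no bracket -> illegal
(2,5): flips 2 -> legal
(4,0): flips 2 -> legal
(4,1): flips 2 -> legal
(5,1): no bracket -> illegal
(5,3): flips 2 -> legal
(6,3): flips 1 -> legal
(7,1): no bracket -> illegal
(7,3): no bracket -> illegal
B mobility = 8
-- W to move --
(1,0): flips 1 -> legal
(1,1): flips 2 -> legal
(1,2): flips 3 -> legal
(1,3): flips 1 -> legal
(2,5): no bracket -> illegal
(2,6): no bracket -> illegal
(3,6): flips 2 -> legal
(4,1): flips 1 -> legal
(4,6): flips 4 -> legal
(5,0): flips 1 -> legal
(5,1): no bracket -> illegal
(5,3): flips 1 -> legal
(5,4): flips 2 -> legal
(5,5): flips 1 -> legal
(5,6): flips 2 -> legal
(6,0): flips 1 -> legal
(6,3): no bracket -> illegal
(7,0): no bracket -> illegal
(7,1): no bracket -> illegal
W mobility = 13

Answer: B=8 W=13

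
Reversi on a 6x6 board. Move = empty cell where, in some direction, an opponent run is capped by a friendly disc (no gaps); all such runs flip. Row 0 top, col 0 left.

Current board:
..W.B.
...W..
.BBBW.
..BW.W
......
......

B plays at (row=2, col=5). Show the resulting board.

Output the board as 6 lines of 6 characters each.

Place B at (2,5); scan 8 dirs for brackets.
Dir NW: first cell '.' (not opp) -> no flip
Dir N: first cell '.' (not opp) -> no flip
Dir NE: edge -> no flip
Dir W: opp run (2,4) capped by B -> flip
Dir E: edge -> no flip
Dir SW: first cell '.' (not opp) -> no flip
Dir S: opp run (3,5), next='.' -> no flip
Dir SE: edge -> no flip
All flips: (2,4)

Answer: ..W.B.
...W..
.BBBBB
..BW.W
......
......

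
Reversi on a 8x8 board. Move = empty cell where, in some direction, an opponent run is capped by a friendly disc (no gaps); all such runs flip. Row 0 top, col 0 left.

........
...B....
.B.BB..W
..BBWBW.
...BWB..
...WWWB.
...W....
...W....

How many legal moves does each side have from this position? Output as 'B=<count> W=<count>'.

Answer: B=8 W=13

Derivation:
-- B to move --
(1,6): no bracket -> illegal
(1,7): no bracket -> illegal
(2,5): flips 1 -> legal
(2,6): no bracket -> illegal
(3,7): flips 1 -> legal
(4,2): no bracket -> illegal
(4,6): no bracket -> illegal
(4,7): no bracket -> illegal
(5,2): flips 3 -> legal
(6,2): flips 2 -> legal
(6,4): flips 3 -> legal
(6,5): flips 2 -> legal
(6,6): flips 2 -> legal
(7,2): flips 2 -> legal
(7,4): no bracket -> illegal
B mobility = 8
-- W to move --
(0,2): no bracket -> illegal
(0,3): flips 4 -> legal
(0,4): no bracket -> illegal
(1,0): flips 3 -> legal
(1,1): no bracket -> illegal
(1,2): flips 1 -> legal
(1,4): flips 1 -> legal
(1,5): no bracket -> illegal
(2,0): no bracket -> illegal
(2,2): flips 1 -> legal
(2,5): flips 2 -> legal
(2,6): flips 1 -> legal
(3,0): no bracket -> illegal
(3,1): flips 2 -> legal
(4,1): no bracket -> illegal
(4,2): flips 1 -> legal
(4,6): flips 1 -> legal
(4,7): no bracket -> illegal
(5,2): flips 1 -> legal
(5,7): flips 1 -> legal
(6,5): no bracket -> illegal
(6,6): no bracket -> illegal
(6,7): flips 2 -> legal
W mobility = 13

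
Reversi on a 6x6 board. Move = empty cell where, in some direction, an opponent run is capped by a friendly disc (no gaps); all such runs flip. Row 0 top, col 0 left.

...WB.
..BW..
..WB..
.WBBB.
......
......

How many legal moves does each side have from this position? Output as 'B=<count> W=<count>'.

Answer: B=6 W=9

Derivation:
-- B to move --
(0,2): flips 1 -> legal
(1,1): flips 1 -> legal
(1,4): flips 1 -> legal
(2,0): no bracket -> illegal
(2,1): flips 1 -> legal
(2,4): no bracket -> illegal
(3,0): flips 1 -> legal
(4,0): flips 3 -> legal
(4,1): no bracket -> illegal
(4,2): no bracket -> illegal
B mobility = 6
-- W to move --
(0,1): no bracket -> illegal
(0,2): flips 1 -> legal
(0,5): flips 1 -> legal
(1,1): flips 1 -> legal
(1,4): no bracket -> illegal
(1,5): no bracket -> illegal
(2,1): flips 1 -> legal
(2,4): flips 1 -> legal
(2,5): no bracket -> illegal
(3,5): flips 3 -> legal
(4,1): no bracket -> illegal
(4,2): flips 1 -> legal
(4,3): flips 2 -> legal
(4,4): flips 1 -> legal
(4,5): no bracket -> illegal
W mobility = 9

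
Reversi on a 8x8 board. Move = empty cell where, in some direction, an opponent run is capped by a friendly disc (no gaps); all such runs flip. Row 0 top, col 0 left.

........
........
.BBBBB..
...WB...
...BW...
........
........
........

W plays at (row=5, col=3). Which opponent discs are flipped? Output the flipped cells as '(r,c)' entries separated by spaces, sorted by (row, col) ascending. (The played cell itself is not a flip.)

Dir NW: first cell '.' (not opp) -> no flip
Dir N: opp run (4,3) capped by W -> flip
Dir NE: first cell 'W' (not opp) -> no flip
Dir W: first cell '.' (not opp) -> no flip
Dir E: first cell '.' (not opp) -> no flip
Dir SW: first cell '.' (not opp) -> no flip
Dir S: first cell '.' (not opp) -> no flip
Dir SE: first cell '.' (not opp) -> no flip

Answer: (4,3)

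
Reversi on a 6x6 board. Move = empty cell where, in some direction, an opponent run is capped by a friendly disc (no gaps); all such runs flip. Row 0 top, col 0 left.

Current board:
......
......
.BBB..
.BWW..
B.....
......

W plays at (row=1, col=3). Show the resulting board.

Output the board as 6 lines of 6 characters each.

Answer: ......
...W..
.BBW..
.BWW..
B.....
......

Derivation:
Place W at (1,3); scan 8 dirs for brackets.
Dir NW: first cell '.' (not opp) -> no flip
Dir N: first cell '.' (not opp) -> no flip
Dir NE: first cell '.' (not opp) -> no flip
Dir W: first cell '.' (not opp) -> no flip
Dir E: first cell '.' (not opp) -> no flip
Dir SW: opp run (2,2) (3,1) (4,0), next=edge -> no flip
Dir S: opp run (2,3) capped by W -> flip
Dir SE: first cell '.' (not opp) -> no flip
All flips: (2,3)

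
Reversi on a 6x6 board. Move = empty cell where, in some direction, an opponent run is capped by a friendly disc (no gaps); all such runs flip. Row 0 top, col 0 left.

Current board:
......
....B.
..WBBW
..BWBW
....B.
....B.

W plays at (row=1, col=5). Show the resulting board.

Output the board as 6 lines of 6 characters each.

Place W at (1,5); scan 8 dirs for brackets.
Dir NW: first cell '.' (not opp) -> no flip
Dir N: first cell '.' (not opp) -> no flip
Dir NE: edge -> no flip
Dir W: opp run (1,4), next='.' -> no flip
Dir E: edge -> no flip
Dir SW: opp run (2,4) capped by W -> flip
Dir S: first cell 'W' (not opp) -> no flip
Dir SE: edge -> no flip
All flips: (2,4)

Answer: ......
....BW
..WBWW
..BWBW
....B.
....B.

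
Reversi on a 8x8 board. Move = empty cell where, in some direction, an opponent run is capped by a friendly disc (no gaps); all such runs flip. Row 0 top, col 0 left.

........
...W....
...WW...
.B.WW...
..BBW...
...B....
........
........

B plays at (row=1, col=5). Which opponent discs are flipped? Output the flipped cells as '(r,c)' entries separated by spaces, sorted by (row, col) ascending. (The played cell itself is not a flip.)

Dir NW: first cell '.' (not opp) -> no flip
Dir N: first cell '.' (not opp) -> no flip
Dir NE: first cell '.' (not opp) -> no flip
Dir W: first cell '.' (not opp) -> no flip
Dir E: first cell '.' (not opp) -> no flip
Dir SW: opp run (2,4) (3,3) capped by B -> flip
Dir S: first cell '.' (not opp) -> no flip
Dir SE: first cell '.' (not opp) -> no flip

Answer: (2,4) (3,3)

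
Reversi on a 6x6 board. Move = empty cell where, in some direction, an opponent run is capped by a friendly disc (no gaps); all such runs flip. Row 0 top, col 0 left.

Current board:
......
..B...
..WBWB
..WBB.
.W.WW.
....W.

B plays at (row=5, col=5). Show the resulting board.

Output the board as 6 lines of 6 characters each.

Place B at (5,5); scan 8 dirs for brackets.
Dir NW: opp run (4,4) capped by B -> flip
Dir N: first cell '.' (not opp) -> no flip
Dir NE: edge -> no flip
Dir W: opp run (5,4), next='.' -> no flip
Dir E: edge -> no flip
Dir SW: edge -> no flip
Dir S: edge -> no flip
Dir SE: edge -> no flip
All flips: (4,4)

Answer: ......
..B...
..WBWB
..WBB.
.W.WB.
....WB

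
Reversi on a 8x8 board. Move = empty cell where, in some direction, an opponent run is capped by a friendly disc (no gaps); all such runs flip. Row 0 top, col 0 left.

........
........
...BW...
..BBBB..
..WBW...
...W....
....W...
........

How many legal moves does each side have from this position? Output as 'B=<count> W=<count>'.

Answer: B=12 W=4

Derivation:
-- B to move --
(1,3): flips 1 -> legal
(1,4): flips 1 -> legal
(1,5): flips 1 -> legal
(2,5): flips 1 -> legal
(3,1): no bracket -> illegal
(4,1): flips 1 -> legal
(4,5): flips 1 -> legal
(5,1): flips 1 -> legal
(5,2): flips 1 -> legal
(5,4): flips 1 -> legal
(5,5): flips 1 -> legal
(6,2): flips 2 -> legal
(6,3): flips 1 -> legal
(6,5): no bracket -> illegal
(7,3): no bracket -> illegal
(7,4): no bracket -> illegal
(7,5): no bracket -> illegal
B mobility = 12
-- W to move --
(1,2): no bracket -> illegal
(1,3): flips 3 -> legal
(1,4): no bracket -> illegal
(2,1): no bracket -> illegal
(2,2): flips 3 -> legal
(2,5): no bracket -> illegal
(2,6): flips 1 -> legal
(3,1): no bracket -> illegal
(3,6): no bracket -> illegal
(4,1): no bracket -> illegal
(4,5): no bracket -> illegal
(4,6): flips 1 -> legal
(5,2): no bracket -> illegal
(5,4): no bracket -> illegal
W mobility = 4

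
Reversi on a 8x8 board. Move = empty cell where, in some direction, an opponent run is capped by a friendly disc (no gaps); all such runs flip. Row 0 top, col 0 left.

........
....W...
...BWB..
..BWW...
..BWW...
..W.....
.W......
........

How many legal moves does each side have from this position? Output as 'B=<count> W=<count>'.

Answer: B=9 W=10

Derivation:
-- B to move --
(0,3): flips 1 -> legal
(0,4): no bracket -> illegal
(0,5): flips 1 -> legal
(1,3): no bracket -> illegal
(1,5): flips 2 -> legal
(2,2): no bracket -> illegal
(3,5): flips 2 -> legal
(4,1): no bracket -> illegal
(4,5): flips 3 -> legal
(5,0): no bracket -> illegal
(5,1): no bracket -> illegal
(5,3): flips 2 -> legal
(5,4): flips 1 -> legal
(5,5): no bracket -> illegal
(6,0): no bracket -> illegal
(6,2): flips 1 -> legal
(6,3): no bracket -> illegal
(7,0): flips 4 -> legal
(7,1): no bracket -> illegal
(7,2): no bracket -> illegal
B mobility = 9
-- W to move --
(1,2): flips 1 -> legal
(1,3): flips 1 -> legal
(1,5): no bracket -> illegal
(1,6): flips 1 -> legal
(2,1): flips 1 -> legal
(2,2): flips 3 -> legal
(2,6): flips 1 -> legal
(3,1): flips 1 -> legal
(3,5): no bracket -> illegal
(3,6): flips 1 -> legal
(4,1): flips 3 -> legal
(5,1): flips 1 -> legal
(5,3): no bracket -> illegal
W mobility = 10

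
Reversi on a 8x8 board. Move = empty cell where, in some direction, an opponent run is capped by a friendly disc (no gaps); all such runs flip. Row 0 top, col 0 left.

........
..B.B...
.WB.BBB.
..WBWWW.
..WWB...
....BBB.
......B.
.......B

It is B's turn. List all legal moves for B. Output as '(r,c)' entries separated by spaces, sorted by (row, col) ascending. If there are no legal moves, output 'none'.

Answer: (1,0) (2,0) (3,0) (3,1) (3,7) (4,1) (4,5) (4,6) (4,7) (5,1) (5,2) (5,3)

Derivation:
(1,0): flips 3 -> legal
(1,1): no bracket -> illegal
(2,0): flips 1 -> legal
(2,3): no bracket -> illegal
(2,7): no bracket -> illegal
(3,0): flips 1 -> legal
(3,1): flips 1 -> legal
(3,7): flips 3 -> legal
(4,1): flips 2 -> legal
(4,5): flips 1 -> legal
(4,6): flips 2 -> legal
(4,7): flips 1 -> legal
(5,1): flips 1 -> legal
(5,2): flips 4 -> legal
(5,3): flips 1 -> legal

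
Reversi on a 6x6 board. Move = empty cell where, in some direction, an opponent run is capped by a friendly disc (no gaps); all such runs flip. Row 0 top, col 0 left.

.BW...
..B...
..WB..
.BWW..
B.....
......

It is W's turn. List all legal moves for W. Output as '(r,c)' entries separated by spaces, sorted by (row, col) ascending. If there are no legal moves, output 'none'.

Answer: (0,0) (1,3) (1,4) (2,4) (3,0)

Derivation:
(0,0): flips 1 -> legal
(0,3): no bracket -> illegal
(1,0): no bracket -> illegal
(1,1): no bracket -> illegal
(1,3): flips 1 -> legal
(1,4): flips 1 -> legal
(2,0): no bracket -> illegal
(2,1): no bracket -> illegal
(2,4): flips 1 -> legal
(3,0): flips 1 -> legal
(3,4): no bracket -> illegal
(4,1): no bracket -> illegal
(4,2): no bracket -> illegal
(5,0): no bracket -> illegal
(5,1): no bracket -> illegal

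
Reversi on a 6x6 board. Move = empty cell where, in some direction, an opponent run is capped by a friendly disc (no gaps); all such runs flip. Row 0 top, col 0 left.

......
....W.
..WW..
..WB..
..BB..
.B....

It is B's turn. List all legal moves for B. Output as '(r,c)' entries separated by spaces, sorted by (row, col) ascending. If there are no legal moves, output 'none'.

Answer: (1,1) (1,2) (1,3) (2,1) (3,1)

Derivation:
(0,3): no bracket -> illegal
(0,4): no bracket -> illegal
(0,5): no bracket -> illegal
(1,1): flips 1 -> legal
(1,2): flips 2 -> legal
(1,3): flips 1 -> legal
(1,5): no bracket -> illegal
(2,1): flips 1 -> legal
(2,4): no bracket -> illegal
(2,5): no bracket -> illegal
(3,1): flips 1 -> legal
(3,4): no bracket -> illegal
(4,1): no bracket -> illegal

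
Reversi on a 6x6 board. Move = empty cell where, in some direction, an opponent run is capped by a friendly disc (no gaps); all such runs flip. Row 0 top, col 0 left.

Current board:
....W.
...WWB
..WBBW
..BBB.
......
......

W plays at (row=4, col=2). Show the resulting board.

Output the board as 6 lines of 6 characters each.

Place W at (4,2); scan 8 dirs for brackets.
Dir NW: first cell '.' (not opp) -> no flip
Dir N: opp run (3,2) capped by W -> flip
Dir NE: opp run (3,3) (2,4) (1,5), next=edge -> no flip
Dir W: first cell '.' (not opp) -> no flip
Dir E: first cell '.' (not opp) -> no flip
Dir SW: first cell '.' (not opp) -> no flip
Dir S: first cell '.' (not opp) -> no flip
Dir SE: first cell '.' (not opp) -> no flip
All flips: (3,2)

Answer: ....W.
...WWB
..WBBW
..WBB.
..W...
......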